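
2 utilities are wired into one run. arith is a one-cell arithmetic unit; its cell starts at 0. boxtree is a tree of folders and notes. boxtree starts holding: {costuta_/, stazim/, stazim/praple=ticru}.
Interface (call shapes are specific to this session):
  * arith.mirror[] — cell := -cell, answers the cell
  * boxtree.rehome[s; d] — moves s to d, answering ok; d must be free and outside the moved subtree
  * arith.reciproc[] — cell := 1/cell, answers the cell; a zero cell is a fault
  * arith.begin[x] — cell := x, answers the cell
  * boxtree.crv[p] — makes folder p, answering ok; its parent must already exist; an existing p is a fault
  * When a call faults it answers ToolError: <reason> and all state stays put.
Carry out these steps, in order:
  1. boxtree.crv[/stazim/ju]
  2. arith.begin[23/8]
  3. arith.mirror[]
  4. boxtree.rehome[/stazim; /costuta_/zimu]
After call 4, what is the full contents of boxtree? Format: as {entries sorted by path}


Answer: {costuta_/, costuta_/zimu/, costuta_/zimu/ju/, costuta_/zimu/praple=ticru}

Derivation:
I run boxtree.crv(p→/stazim/ju), — result: ok.
I try arith.begin(x→23/8), giving 23/8.
I run arith.mirror, and observe -23/8.
I run boxtree.rehome(s→/stazim, d→/costuta_/zimu), and observe ok.


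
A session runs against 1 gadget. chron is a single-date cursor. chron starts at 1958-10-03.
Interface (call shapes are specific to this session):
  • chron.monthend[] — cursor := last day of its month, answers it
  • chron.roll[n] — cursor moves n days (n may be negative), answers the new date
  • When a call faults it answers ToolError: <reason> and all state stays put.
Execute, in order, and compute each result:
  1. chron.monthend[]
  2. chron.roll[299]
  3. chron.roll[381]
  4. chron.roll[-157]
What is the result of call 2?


Invoking chron.monthend, and observe 1958-10-31.
I try chron.roll(299), which returns 1959-08-26.
Calling chron.roll(381): 1960-09-10.
Using chron.roll(-157), and observe 1960-04-06.

Answer: 1959-08-26


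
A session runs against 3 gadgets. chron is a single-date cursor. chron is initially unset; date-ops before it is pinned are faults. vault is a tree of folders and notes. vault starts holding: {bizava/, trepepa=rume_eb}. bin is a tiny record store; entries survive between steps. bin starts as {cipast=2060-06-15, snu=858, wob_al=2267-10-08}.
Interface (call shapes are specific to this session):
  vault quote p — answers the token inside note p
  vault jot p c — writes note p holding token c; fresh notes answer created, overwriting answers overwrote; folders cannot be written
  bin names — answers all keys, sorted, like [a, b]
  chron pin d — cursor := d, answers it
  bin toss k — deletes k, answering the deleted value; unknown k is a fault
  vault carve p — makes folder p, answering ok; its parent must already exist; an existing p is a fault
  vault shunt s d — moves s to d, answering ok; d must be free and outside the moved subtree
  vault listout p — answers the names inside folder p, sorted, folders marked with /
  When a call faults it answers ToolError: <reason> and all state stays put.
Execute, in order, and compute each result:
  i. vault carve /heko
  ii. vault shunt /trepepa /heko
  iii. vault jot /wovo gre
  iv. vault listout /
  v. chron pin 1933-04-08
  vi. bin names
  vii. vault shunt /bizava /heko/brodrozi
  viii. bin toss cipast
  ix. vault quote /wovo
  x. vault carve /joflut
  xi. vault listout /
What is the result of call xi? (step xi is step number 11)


-> vault carve(p→/heko)
<- ok
-> vault shunt(s→/trepepa, d→/heko)
<- ToolError: exists
-> vault jot(p→/wovo, c→gre)
<- created
-> vault listout(p→/)
<- [bizava/, heko/, trepepa, wovo]
-> chron pin(d→1933-04-08)
<- 1933-04-08
-> bin names()
<- [cipast, snu, wob_al]
-> vault shunt(s→/bizava, d→/heko/brodrozi)
<- ok
-> bin toss(k→cipast)
<- 2060-06-15
-> vault quote(p→/wovo)
<- gre
-> vault carve(p→/joflut)
<- ok
-> vault listout(p→/)
<- [heko/, joflut/, trepepa, wovo]

Answer: [heko/, joflut/, trepepa, wovo]


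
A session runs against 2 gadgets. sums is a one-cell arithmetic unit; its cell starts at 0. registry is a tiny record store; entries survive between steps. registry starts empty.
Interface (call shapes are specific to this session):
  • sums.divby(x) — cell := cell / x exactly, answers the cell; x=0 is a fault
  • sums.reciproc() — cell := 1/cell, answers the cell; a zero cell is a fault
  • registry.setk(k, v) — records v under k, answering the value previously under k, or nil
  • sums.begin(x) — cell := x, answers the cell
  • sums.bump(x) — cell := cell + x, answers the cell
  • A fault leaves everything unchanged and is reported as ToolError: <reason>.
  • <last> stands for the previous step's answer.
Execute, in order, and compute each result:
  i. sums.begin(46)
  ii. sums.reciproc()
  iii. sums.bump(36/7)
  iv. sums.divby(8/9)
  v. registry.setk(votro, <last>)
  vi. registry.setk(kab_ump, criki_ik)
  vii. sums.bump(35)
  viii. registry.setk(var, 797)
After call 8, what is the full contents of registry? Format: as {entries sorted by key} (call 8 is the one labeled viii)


Answer: {kab_ump=criki_ik, var=797, votro=14967/2576}

Derivation:
I call sums.begin with x: 46, and observe 46.
I use sums.reciproc, and see 1/46.
I try sums.bump with x: 36/7, and get 1663/322.
Calling sums.divby with x: 8/9, yielding 14967/2576.
Next I call registry.setk with k: votro, v: <last>, and see nil.
I use registry.setk with k: kab_ump, v: criki_ik, and get nil.
Calling sums.bump with x: 35: 105127/2576.
Then registry.setk with k: var, v: 797, and observe nil.


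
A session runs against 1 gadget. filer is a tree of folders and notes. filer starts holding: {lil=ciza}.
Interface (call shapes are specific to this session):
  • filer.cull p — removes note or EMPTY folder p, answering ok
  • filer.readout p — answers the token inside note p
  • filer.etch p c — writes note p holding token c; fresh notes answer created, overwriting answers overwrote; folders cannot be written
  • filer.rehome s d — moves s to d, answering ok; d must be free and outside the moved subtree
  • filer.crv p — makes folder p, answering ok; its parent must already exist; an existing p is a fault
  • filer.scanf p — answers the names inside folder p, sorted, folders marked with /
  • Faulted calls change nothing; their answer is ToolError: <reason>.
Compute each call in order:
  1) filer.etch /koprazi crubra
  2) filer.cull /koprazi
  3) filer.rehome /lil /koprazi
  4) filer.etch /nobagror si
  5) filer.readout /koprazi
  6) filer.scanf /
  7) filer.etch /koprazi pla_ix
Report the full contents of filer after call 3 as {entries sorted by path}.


Answer: {koprazi=ciza}

Derivation:
CALL filer.etch[p: /koprazi; c: crubra]
RET  created
CALL filer.cull[p: /koprazi]
RET  ok
CALL filer.rehome[s: /lil; d: /koprazi]
RET  ok
CALL filer.etch[p: /nobagror; c: si]
RET  created
CALL filer.readout[p: /koprazi]
RET  ciza
CALL filer.scanf[p: /]
RET  [koprazi, nobagror]
CALL filer.etch[p: /koprazi; c: pla_ix]
RET  overwrote


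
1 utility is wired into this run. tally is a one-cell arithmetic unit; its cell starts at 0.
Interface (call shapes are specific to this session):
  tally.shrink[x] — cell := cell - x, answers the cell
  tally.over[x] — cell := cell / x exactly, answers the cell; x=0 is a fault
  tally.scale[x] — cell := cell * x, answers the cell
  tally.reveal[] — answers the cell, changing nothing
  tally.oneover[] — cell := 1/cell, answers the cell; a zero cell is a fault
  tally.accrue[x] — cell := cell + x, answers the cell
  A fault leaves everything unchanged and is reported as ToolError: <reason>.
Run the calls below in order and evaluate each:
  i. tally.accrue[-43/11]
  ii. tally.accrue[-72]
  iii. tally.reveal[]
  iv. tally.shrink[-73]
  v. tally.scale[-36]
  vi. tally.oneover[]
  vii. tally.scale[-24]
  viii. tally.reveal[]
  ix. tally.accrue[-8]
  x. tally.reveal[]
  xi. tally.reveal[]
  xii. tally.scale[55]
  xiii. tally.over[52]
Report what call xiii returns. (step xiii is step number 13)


> tally.accrue x=-43/11
:: -43/11
> tally.accrue x=-72
:: -835/11
> tally.reveal
:: -835/11
> tally.shrink x=-73
:: -32/11
> tally.scale x=-36
:: 1152/11
> tally.oneover
:: 11/1152
> tally.scale x=-24
:: -11/48
> tally.reveal
:: -11/48
> tally.accrue x=-8
:: -395/48
> tally.reveal
:: -395/48
> tally.reveal
:: -395/48
> tally.scale x=55
:: -21725/48
> tally.over x=52
:: -21725/2496

Answer: -21725/2496


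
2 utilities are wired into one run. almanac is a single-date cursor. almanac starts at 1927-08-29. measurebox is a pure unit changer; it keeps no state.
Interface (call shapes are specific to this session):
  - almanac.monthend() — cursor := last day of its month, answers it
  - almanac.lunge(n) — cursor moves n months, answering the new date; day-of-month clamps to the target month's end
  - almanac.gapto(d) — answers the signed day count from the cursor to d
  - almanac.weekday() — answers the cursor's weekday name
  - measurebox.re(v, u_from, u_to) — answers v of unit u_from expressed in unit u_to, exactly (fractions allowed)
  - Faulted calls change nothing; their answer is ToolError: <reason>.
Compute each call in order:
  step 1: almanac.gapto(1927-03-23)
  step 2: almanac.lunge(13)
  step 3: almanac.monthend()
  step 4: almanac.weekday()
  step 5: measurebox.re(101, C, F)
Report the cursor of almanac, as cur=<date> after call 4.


Answer: cur=1928-09-30

Derivation:
// 1. gapto(d=1927-03-23) : -159
// 2. lunge(n=13) : 1928-09-29
// 3. monthend() : 1928-09-30
// 4. weekday() : Sunday
// 5. re(v=101, u_from=C, u_to=F) : 1069/5


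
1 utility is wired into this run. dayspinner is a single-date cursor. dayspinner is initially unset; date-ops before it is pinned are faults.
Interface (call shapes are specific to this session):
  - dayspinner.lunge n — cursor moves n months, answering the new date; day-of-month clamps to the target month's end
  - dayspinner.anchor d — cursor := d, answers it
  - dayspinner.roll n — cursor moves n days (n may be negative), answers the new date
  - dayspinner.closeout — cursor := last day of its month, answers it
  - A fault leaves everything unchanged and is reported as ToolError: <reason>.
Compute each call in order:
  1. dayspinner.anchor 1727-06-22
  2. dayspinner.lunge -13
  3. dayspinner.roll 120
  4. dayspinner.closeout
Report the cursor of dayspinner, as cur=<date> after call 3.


Step: dayspinner.anchor[1727-06-22]
Result: 1727-06-22
Step: dayspinner.lunge[-13]
Result: 1726-05-22
Step: dayspinner.roll[120]
Result: 1726-09-19
Step: dayspinner.closeout[]
Result: 1726-09-30

Answer: cur=1726-09-19


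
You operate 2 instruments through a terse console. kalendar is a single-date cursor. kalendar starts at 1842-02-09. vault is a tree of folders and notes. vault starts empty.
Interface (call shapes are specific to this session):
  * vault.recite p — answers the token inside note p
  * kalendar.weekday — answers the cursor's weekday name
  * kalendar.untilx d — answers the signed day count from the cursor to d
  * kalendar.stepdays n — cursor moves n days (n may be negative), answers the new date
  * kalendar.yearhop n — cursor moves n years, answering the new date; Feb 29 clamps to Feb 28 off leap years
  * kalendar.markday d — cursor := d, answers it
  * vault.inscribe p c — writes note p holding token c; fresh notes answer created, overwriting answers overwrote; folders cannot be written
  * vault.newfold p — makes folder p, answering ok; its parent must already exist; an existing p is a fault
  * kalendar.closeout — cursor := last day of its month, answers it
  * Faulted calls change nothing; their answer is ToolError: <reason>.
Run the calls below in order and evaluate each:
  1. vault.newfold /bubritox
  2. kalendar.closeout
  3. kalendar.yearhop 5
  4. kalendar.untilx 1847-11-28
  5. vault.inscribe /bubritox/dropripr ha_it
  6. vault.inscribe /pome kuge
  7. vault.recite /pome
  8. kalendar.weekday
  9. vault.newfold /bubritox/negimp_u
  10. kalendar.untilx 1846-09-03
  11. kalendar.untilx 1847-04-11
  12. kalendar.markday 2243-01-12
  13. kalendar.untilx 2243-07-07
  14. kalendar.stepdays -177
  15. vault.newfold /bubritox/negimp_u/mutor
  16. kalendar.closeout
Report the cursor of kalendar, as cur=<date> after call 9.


Now I run vault.newfold passing /bubritox, yielding ok.
Then kalendar.closeout(): 1842-02-28.
I call kalendar.yearhop passing 5, — result: 1847-02-28.
Now I run kalendar.untilx passing 1847-11-28, and see 273.
I run vault.inscribe passing /bubritox/dropripr, ha_it, and get created.
I run vault.inscribe passing /pome, kuge, and observe created.
Now I run vault.recite passing /pome: kuge.
Invoking kalendar.weekday, yielding Sunday.
I try vault.newfold passing /bubritox/negimp_u, yielding ok.
I run kalendar.untilx passing 1846-09-03, → -178.
Calling kalendar.untilx passing 1847-04-11: 42.
I run kalendar.markday passing 2243-01-12, — result: 2243-01-12.
I use kalendar.untilx passing 2243-07-07, — result: 176.
Next I call kalendar.stepdays passing -177, → 2242-07-19.
Invoking vault.newfold passing /bubritox/negimp_u/mutor, — result: ok.
Calling kalendar.closeout(), — result: 2242-07-31.

Answer: cur=1847-02-28


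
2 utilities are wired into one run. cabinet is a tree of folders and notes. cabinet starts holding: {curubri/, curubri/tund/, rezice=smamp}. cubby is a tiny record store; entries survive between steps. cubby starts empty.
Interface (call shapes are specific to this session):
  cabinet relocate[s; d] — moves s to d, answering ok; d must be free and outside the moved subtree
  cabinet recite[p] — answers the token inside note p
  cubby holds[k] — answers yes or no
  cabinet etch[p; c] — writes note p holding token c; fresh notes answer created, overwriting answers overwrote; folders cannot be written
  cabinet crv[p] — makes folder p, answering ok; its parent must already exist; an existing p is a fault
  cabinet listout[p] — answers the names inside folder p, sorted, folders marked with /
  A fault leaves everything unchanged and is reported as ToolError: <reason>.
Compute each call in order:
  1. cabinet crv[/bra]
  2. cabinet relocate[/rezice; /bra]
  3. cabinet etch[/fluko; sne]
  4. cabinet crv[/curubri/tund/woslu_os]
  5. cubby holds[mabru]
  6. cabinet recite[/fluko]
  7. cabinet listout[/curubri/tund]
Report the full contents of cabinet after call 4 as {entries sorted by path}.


Answer: {bra/, curubri/, curubri/tund/, curubri/tund/woslu_os/, fluko=sne, rezice=smamp}

Derivation:
>>> cabinet crv p→/bra
:: ok
>>> cabinet relocate s→/rezice d→/bra
:: ToolError: exists
>>> cabinet etch p→/fluko c→sne
:: created
>>> cabinet crv p→/curubri/tund/woslu_os
:: ok
>>> cubby holds k→mabru
:: no
>>> cabinet recite p→/fluko
:: sne
>>> cabinet listout p→/curubri/tund
:: [woslu_os/]


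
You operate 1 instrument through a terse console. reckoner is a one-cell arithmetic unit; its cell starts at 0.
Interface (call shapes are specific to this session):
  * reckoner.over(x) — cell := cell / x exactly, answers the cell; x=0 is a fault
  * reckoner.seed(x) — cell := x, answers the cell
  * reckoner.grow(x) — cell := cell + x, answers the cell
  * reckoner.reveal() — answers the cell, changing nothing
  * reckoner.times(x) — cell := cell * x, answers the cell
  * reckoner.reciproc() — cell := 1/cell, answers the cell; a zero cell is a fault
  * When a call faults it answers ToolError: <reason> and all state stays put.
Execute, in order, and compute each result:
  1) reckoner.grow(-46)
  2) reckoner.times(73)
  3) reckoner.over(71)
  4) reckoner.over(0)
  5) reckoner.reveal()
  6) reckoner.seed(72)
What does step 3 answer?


Answer: -3358/71

Derivation:
Do: grow[x: -46]
See: -46
Do: times[x: 73]
See: -3358
Do: over[x: 71]
See: -3358/71
Do: over[x: 0]
See: ToolError: division by zero
Do: reveal[]
See: -3358/71
Do: seed[x: 72]
See: 72


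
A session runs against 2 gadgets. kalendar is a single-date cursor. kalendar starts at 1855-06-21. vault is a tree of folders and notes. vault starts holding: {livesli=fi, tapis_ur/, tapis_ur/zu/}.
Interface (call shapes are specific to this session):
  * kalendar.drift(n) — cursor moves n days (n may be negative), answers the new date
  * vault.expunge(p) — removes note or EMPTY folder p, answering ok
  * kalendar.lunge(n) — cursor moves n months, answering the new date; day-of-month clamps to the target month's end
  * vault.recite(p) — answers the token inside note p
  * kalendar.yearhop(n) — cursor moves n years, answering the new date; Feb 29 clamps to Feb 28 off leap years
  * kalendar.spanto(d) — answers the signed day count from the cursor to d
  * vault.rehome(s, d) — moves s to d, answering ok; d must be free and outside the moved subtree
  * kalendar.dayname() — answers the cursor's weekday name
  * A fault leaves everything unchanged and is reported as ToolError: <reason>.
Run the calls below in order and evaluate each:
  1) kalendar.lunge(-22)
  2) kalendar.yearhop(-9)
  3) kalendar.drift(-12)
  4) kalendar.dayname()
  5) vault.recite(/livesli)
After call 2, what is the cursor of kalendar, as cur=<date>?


Now I run kalendar.lunge(n=-22), giving 1853-08-21.
I use kalendar.yearhop(n=-9), giving 1844-08-21.
Then kalendar.drift(n=-12), yielding 1844-08-09.
Then kalendar.dayname(), yielding Friday.
I use vault.recite(p=/livesli), → fi.

Answer: cur=1844-08-21


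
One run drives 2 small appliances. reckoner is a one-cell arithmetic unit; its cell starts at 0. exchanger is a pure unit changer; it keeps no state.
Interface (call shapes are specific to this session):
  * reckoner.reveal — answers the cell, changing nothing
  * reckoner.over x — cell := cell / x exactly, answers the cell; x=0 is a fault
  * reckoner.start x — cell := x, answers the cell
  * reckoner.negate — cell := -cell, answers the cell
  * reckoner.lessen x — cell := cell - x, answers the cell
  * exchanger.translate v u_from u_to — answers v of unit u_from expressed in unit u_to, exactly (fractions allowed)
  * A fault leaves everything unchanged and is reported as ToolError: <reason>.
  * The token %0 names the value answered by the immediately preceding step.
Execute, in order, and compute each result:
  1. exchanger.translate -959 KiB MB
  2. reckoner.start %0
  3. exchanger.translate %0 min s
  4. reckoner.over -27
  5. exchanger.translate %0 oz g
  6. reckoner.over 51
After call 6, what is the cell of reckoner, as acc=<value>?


Answer: acc=15344/21515625

Derivation:
Step: exchanger.translate[v: -959; u_from: KiB; u_to: MB]
Result: -15344/15625
Step: reckoner.start[x: %0]
Result: -15344/15625
Step: exchanger.translate[v: %0; u_from: min; u_to: s]
Result: -184128/3125
Step: reckoner.over[x: -27]
Result: 15344/421875
Step: exchanger.translate[v: %0; u_from: oz; u_to: g]
Result: 43499508283/42187500000
Step: reckoner.over[x: 51]
Result: 15344/21515625


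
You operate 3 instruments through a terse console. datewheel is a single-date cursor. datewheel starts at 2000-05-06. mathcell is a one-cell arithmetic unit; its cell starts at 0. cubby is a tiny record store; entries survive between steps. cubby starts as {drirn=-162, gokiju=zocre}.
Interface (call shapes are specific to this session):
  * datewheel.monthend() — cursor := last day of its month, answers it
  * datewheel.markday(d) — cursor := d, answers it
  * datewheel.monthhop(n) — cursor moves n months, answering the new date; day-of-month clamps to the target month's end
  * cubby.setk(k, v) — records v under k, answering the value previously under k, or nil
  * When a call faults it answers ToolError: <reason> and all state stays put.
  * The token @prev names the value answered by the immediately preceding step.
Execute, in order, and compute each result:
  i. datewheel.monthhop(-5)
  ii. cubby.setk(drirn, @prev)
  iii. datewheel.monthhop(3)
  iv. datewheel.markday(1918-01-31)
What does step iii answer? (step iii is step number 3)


Now I run datewheel.monthhop using n='-5', which returns 1999-12-06.
I use cubby.setk using k='drirn', v='@prev', and see -162.
Using datewheel.monthhop using n='3', and get 2000-03-06.
Using datewheel.markday using d='1918-01-31', yielding 1918-01-31.

Answer: 2000-03-06


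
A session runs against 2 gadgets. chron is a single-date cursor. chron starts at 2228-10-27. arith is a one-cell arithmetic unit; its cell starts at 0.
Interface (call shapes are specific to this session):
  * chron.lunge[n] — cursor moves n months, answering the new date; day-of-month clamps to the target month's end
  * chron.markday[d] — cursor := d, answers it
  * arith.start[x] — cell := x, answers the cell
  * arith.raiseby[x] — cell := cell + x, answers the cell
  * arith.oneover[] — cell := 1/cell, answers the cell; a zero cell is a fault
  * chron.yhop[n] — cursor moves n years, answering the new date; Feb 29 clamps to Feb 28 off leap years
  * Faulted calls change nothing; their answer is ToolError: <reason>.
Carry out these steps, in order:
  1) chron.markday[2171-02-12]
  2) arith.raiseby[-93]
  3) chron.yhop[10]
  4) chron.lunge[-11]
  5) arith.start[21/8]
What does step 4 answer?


Answer: 2180-03-12

Derivation:
;; chron.markday(2171-02-12) == 2171-02-12
;; arith.raiseby(-93) == -93
;; chron.yhop(10) == 2181-02-12
;; chron.lunge(-11) == 2180-03-12
;; arith.start(21/8) == 21/8


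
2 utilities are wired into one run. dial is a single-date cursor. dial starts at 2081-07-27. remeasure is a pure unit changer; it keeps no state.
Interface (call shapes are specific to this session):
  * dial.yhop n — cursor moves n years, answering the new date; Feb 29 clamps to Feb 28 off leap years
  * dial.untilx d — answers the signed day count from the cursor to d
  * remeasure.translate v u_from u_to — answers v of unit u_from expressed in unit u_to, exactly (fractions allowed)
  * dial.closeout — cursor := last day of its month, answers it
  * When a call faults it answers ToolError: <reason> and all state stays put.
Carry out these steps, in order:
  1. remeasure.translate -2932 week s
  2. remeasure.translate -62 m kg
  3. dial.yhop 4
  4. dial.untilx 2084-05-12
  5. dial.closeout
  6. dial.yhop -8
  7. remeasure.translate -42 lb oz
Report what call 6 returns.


Answer: 2077-07-31

Derivation:
! 1. translate(v='-2932', u_from='week', u_to='s') == -1773273600
! 2. translate(v='-62', u_from='m', u_to='kg') == ToolError: incompatible units
! 3. yhop(n='4') == 2085-07-27
! 4. untilx(d='2084-05-12') == -441
! 5. closeout() == 2085-07-31
! 6. yhop(n='-8') == 2077-07-31
! 7. translate(v='-42', u_from='lb', u_to='oz') == -672


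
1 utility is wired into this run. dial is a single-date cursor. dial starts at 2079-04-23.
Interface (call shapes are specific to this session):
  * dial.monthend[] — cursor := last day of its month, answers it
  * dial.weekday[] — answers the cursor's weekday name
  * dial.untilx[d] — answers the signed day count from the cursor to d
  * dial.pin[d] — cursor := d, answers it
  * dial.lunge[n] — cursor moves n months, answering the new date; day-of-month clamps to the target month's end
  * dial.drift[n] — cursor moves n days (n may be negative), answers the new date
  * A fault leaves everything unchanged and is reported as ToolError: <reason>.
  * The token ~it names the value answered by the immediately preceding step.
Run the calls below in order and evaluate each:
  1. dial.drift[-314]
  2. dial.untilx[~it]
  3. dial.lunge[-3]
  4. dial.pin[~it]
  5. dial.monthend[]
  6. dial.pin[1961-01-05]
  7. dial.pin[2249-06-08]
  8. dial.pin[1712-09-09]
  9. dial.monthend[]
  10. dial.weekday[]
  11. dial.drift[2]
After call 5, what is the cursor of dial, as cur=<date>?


Answer: cur=2078-03-31

Derivation:
% dial.drift n→-314
  2078-06-13
% dial.untilx d→~it
  0
% dial.lunge n→-3
  2078-03-13
% dial.pin d→~it
  2078-03-13
% dial.monthend
  2078-03-31
% dial.pin d→1961-01-05
  1961-01-05
% dial.pin d→2249-06-08
  2249-06-08
% dial.pin d→1712-09-09
  1712-09-09
% dial.monthend
  1712-09-30
% dial.weekday
  Friday
% dial.drift n→2
  1712-10-02


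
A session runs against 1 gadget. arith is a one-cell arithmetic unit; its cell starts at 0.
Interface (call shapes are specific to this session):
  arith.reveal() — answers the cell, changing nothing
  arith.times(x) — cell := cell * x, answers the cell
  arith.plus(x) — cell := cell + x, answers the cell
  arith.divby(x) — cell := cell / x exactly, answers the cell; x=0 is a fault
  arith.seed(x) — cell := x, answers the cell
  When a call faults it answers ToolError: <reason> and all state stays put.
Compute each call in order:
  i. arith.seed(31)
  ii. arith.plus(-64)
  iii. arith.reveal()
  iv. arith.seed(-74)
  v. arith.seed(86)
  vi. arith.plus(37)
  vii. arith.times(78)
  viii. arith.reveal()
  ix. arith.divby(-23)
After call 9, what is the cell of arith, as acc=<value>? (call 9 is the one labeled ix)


Answer: acc=-9594/23

Derivation:
I run arith.seed with x='31': 31.
I use arith.plus with x='-64', → -33.
Now I run arith.reveal(), and get -33.
Then arith.seed with x='-74', → -74.
Invoking arith.seed with x='86', giving 86.
I invoke arith.plus with x='37', and observe 123.
I run arith.times with x='78', which returns 9594.
I run arith.reveal, which returns 9594.
I invoke arith.divby with x='-23': -9594/23.


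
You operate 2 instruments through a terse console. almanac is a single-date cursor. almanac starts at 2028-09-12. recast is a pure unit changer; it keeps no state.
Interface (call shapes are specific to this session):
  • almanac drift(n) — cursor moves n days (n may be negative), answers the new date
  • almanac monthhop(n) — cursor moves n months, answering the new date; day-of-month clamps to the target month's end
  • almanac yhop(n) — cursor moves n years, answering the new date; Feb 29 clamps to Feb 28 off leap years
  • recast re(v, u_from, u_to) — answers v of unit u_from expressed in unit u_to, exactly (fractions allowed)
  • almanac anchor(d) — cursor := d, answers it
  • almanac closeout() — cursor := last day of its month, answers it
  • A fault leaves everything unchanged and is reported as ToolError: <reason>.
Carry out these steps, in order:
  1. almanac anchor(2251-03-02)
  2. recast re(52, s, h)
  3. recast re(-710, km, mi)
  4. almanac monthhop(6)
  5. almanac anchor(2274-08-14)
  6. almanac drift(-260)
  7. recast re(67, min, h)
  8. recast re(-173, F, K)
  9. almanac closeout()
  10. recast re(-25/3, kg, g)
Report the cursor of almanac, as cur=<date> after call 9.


// 1. almanac anchor(d=2251-03-02) -> 2251-03-02
// 2. recast re(v=52, u_from=s, u_to=h) -> 13/900
// 3. recast re(v=-710, u_from=km, u_to=mi) -> -5546875/12573
// 4. almanac monthhop(n=6) -> 2251-09-02
// 5. almanac anchor(d=2274-08-14) -> 2274-08-14
// 6. almanac drift(n=-260) -> 2273-11-27
// 7. recast re(v=67, u_from=min, u_to=h) -> 67/60
// 8. recast re(v=-173, u_from=F, u_to=K) -> 28667/180
// 9. almanac closeout() -> 2273-11-30
// 10. recast re(v=-25/3, u_from=kg, u_to=g) -> -25000/3

Answer: cur=2273-11-30


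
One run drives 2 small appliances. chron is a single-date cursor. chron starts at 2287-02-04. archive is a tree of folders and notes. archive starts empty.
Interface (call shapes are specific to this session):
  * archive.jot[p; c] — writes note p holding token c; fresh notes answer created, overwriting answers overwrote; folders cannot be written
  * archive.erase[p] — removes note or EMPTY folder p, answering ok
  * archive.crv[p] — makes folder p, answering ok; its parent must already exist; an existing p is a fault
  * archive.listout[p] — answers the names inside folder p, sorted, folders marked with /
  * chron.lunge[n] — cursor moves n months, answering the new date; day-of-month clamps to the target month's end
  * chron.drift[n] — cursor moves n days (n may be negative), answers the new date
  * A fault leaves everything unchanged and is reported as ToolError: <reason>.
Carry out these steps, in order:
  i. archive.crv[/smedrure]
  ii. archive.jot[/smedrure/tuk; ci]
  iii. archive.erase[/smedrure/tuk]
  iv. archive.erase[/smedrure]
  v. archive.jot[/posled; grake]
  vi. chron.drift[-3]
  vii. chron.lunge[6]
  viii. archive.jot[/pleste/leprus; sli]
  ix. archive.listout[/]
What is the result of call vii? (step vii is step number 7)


Answer: 2287-08-01

Derivation:
·→ archive.crv(p=/smedrure)
·← ok
·→ archive.jot(p=/smedrure/tuk, c=ci)
·← created
·→ archive.erase(p=/smedrure/tuk)
·← ok
·→ archive.erase(p=/smedrure)
·← ok
·→ archive.jot(p=/posled, c=grake)
·← created
·→ chron.drift(n=-3)
·← 2287-02-01
·→ chron.lunge(n=6)
·← 2287-08-01
·→ archive.jot(p=/pleste/leprus, c=sli)
·← ToolError: no parent
·→ archive.listout(p=/)
·← [posled]


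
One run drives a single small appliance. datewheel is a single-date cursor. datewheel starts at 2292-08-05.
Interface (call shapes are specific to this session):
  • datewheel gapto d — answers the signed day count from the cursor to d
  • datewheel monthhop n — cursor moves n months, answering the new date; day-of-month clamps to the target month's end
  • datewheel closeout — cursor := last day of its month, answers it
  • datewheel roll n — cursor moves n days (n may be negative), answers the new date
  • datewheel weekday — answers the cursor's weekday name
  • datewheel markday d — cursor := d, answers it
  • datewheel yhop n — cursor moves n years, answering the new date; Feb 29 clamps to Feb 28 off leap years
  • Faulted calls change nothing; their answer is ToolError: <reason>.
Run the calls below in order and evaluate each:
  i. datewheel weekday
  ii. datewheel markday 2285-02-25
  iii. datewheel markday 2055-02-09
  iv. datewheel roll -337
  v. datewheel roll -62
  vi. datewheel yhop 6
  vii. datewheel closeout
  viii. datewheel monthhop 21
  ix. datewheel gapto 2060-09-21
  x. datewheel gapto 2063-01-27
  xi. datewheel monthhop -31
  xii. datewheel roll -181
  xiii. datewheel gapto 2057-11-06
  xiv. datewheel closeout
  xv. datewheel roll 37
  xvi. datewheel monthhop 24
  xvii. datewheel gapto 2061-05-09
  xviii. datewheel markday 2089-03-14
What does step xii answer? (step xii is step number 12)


;; 1. datewheel weekday() == Friday
;; 2. datewheel markday(d=2285-02-25) == 2285-02-25
;; 3. datewheel markday(d=2055-02-09) == 2055-02-09
;; 4. datewheel roll(n=-337) == 2054-03-09
;; 5. datewheel roll(n=-62) == 2054-01-06
;; 6. datewheel yhop(n=6) == 2060-01-06
;; 7. datewheel closeout() == 2060-01-31
;; 8. datewheel monthhop(n=21) == 2061-10-31
;; 9. datewheel gapto(d=2060-09-21) == -405
;; 10. datewheel gapto(d=2063-01-27) == 453
;; 11. datewheel monthhop(n=-31) == 2059-03-31
;; 12. datewheel roll(n=-181) == 2058-10-01
;; 13. datewheel gapto(d=2057-11-06) == -329
;; 14. datewheel closeout() == 2058-10-31
;; 15. datewheel roll(n=37) == 2058-12-07
;; 16. datewheel monthhop(n=24) == 2060-12-07
;; 17. datewheel gapto(d=2061-05-09) == 153
;; 18. datewheel markday(d=2089-03-14) == 2089-03-14

Answer: 2058-10-01


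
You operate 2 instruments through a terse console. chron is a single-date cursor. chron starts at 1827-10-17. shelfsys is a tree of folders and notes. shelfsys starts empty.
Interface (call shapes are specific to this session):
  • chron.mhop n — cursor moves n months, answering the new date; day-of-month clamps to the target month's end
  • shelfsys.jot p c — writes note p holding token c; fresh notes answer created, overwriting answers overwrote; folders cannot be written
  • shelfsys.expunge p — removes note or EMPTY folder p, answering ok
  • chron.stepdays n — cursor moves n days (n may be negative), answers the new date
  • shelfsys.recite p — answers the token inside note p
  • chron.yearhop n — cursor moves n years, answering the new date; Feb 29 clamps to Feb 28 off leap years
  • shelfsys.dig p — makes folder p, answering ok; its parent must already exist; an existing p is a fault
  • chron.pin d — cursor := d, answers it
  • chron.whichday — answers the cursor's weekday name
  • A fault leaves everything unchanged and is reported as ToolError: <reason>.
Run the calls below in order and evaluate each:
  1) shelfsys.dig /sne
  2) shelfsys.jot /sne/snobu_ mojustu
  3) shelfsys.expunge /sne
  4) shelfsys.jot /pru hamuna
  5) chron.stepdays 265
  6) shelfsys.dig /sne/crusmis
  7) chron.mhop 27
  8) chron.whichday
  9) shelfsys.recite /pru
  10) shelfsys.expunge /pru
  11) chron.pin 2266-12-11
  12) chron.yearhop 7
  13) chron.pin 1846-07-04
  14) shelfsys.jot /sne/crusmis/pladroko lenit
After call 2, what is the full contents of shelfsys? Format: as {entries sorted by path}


Answer: {sne/, sne/snobu_=mojustu}

Derivation:
CALL shelfsys.dig[p=/sne]
RET  ok
CALL shelfsys.jot[p=/sne/snobu_; c=mojustu]
RET  created
CALL shelfsys.expunge[p=/sne]
RET  ToolError: not empty
CALL shelfsys.jot[p=/pru; c=hamuna]
RET  created
CALL chron.stepdays[n=265]
RET  1828-07-08
CALL shelfsys.dig[p=/sne/crusmis]
RET  ok
CALL chron.mhop[n=27]
RET  1830-10-08
CALL chron.whichday[]
RET  Friday
CALL shelfsys.recite[p=/pru]
RET  hamuna
CALL shelfsys.expunge[p=/pru]
RET  ok
CALL chron.pin[d=2266-12-11]
RET  2266-12-11
CALL chron.yearhop[n=7]
RET  2273-12-11
CALL chron.pin[d=1846-07-04]
RET  1846-07-04
CALL shelfsys.jot[p=/sne/crusmis/pladroko; c=lenit]
RET  created


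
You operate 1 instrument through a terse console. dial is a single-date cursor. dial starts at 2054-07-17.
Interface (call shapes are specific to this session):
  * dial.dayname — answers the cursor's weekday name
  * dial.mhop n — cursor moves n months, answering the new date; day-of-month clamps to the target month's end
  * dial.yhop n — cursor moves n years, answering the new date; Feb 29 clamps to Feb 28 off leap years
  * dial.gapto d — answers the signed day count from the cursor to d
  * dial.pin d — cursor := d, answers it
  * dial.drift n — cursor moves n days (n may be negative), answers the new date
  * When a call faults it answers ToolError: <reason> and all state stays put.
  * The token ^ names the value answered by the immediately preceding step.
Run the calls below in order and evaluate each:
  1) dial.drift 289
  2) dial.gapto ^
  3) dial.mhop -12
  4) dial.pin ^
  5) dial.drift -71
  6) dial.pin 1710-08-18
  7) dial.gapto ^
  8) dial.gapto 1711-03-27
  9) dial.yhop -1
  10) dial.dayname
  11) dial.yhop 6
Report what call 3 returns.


-- 1. dial.drift(n='289') == 2055-05-02
-- 2. dial.gapto(d='^') == 0
-- 3. dial.mhop(n='-12') == 2054-05-02
-- 4. dial.pin(d='^') == 2054-05-02
-- 5. dial.drift(n='-71') == 2054-02-20
-- 6. dial.pin(d='1710-08-18') == 1710-08-18
-- 7. dial.gapto(d='^') == 0
-- 8. dial.gapto(d='1711-03-27') == 221
-- 9. dial.yhop(n='-1') == 1709-08-18
-- 10. dial.dayname() == Sunday
-- 11. dial.yhop(n='6') == 1715-08-18

Answer: 2054-05-02


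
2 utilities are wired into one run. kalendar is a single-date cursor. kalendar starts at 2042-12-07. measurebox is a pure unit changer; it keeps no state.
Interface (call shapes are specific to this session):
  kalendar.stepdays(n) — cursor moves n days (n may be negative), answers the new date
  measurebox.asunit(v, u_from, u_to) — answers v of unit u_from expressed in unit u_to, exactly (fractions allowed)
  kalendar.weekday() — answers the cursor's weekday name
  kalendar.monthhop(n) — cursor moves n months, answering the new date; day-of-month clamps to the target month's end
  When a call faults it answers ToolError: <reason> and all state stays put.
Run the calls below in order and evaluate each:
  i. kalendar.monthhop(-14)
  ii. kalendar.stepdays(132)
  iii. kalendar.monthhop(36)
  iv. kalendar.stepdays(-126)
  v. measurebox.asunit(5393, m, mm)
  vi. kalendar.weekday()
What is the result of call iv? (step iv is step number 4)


Answer: 2044-10-13

Derivation:
Do: kalendar.monthhop[n: -14]
See: 2041-10-07
Do: kalendar.stepdays[n: 132]
See: 2042-02-16
Do: kalendar.monthhop[n: 36]
See: 2045-02-16
Do: kalendar.stepdays[n: -126]
See: 2044-10-13
Do: measurebox.asunit[v: 5393; u_from: m; u_to: mm]
See: 5393000
Do: kalendar.weekday[]
See: Thursday


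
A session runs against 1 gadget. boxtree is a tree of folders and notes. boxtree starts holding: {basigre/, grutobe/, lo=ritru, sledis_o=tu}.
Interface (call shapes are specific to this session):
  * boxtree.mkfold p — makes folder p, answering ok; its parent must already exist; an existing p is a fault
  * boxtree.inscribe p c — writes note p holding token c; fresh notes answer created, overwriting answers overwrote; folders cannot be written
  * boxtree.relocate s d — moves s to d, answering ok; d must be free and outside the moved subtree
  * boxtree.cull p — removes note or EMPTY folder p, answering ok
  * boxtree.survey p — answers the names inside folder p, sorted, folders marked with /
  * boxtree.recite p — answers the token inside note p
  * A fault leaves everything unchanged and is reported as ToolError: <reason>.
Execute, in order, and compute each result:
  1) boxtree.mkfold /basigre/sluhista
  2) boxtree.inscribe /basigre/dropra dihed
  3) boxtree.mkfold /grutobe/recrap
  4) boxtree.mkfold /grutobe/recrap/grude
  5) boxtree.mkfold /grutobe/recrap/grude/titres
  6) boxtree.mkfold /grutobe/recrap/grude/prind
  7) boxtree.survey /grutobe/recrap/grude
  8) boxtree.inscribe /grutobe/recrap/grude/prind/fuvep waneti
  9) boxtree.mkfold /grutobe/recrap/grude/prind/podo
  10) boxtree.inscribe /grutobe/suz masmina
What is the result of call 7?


Answer: [prind/, titres/]

Derivation:
! mkfold(/basigre/sluhista) => ok
! inscribe(/basigre/dropra, dihed) => created
! mkfold(/grutobe/recrap) => ok
! mkfold(/grutobe/recrap/grude) => ok
! mkfold(/grutobe/recrap/grude/titres) => ok
! mkfold(/grutobe/recrap/grude/prind) => ok
! survey(/grutobe/recrap/grude) => [prind/, titres/]
! inscribe(/grutobe/recrap/grude/prind/fuvep, waneti) => created
! mkfold(/grutobe/recrap/grude/prind/podo) => ok
! inscribe(/grutobe/suz, masmina) => created


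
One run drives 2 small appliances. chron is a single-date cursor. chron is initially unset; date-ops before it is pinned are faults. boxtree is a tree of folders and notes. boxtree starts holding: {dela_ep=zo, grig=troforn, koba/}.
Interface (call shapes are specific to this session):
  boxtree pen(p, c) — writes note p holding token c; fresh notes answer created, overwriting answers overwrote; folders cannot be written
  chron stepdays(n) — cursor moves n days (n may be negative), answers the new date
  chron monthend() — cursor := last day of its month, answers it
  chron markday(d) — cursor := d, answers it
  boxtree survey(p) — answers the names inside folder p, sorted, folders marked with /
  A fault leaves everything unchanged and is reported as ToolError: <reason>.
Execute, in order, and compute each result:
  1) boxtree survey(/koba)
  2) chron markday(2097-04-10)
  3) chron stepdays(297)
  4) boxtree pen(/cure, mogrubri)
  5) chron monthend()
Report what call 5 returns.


I try boxtree survey(p='/koba'), which returns [].
I run chron markday(d='2097-04-10'), and observe 2097-04-10.
I run chron stepdays(n='297'), → 2098-02-01.
Invoking boxtree pen(p='/cure', c='mogrubri'), and observe created.
Calling chron monthend, and observe 2098-02-28.

Answer: 2098-02-28


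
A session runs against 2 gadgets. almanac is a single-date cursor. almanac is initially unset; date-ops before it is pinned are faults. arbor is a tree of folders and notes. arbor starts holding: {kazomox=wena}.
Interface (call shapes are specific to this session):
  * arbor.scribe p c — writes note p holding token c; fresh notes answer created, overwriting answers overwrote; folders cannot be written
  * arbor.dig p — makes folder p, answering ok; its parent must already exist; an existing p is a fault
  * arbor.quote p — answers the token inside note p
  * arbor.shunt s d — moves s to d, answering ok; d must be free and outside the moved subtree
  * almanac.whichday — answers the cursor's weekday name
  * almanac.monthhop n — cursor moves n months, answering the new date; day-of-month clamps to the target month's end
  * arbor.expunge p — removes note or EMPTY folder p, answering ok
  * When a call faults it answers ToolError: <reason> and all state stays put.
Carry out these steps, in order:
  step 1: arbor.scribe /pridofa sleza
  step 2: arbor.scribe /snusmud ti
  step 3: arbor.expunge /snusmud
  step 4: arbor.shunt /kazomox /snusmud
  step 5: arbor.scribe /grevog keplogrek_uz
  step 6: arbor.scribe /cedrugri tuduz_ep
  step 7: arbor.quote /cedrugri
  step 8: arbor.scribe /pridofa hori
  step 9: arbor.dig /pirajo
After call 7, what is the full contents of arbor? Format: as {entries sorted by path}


Answer: {cedrugri=tuduz_ep, grevog=keplogrek_uz, pridofa=sleza, snusmud=wena}

Derivation:
>> scribe(p→/pridofa, c→sleza)
<< created
>> scribe(p→/snusmud, c→ti)
<< created
>> expunge(p→/snusmud)
<< ok
>> shunt(s→/kazomox, d→/snusmud)
<< ok
>> scribe(p→/grevog, c→keplogrek_uz)
<< created
>> scribe(p→/cedrugri, c→tuduz_ep)
<< created
>> quote(p→/cedrugri)
<< tuduz_ep
>> scribe(p→/pridofa, c→hori)
<< overwrote
>> dig(p→/pirajo)
<< ok
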